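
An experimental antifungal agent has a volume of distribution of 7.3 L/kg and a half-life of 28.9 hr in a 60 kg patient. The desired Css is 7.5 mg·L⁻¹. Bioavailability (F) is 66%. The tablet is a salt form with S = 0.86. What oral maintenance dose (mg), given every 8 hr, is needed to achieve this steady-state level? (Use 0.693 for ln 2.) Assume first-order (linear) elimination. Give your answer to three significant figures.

1110 mg

Total Vd = 7.3 × 60 = 438.0 L
k = 0.693/28.9 = 0.02398 h⁻¹, so CL = k·Vd = 0.02398 × 438.0 = 10.50 L/h
D = CL × Css × τ / F / S = 10.50 × 7.5 × 8 / 0.66 / 0.86 = 1110 mg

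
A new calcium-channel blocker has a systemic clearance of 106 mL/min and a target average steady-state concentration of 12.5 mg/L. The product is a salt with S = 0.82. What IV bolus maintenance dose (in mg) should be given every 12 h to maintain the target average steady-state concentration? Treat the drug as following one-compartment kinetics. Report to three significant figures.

1160 mg

Convert clearance: 106 mL/min × 60 min/h ÷ 1000 mL/L = 6.360 L/h
D = CL × Css × τ / S = 6.360 × 12.5 × 12 / 0.82 = 1163 mg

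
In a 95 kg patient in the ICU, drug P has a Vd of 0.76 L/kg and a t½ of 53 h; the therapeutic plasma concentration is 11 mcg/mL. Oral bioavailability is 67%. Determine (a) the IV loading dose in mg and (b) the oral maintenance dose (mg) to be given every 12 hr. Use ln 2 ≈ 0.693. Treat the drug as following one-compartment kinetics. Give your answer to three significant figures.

(a) 794 mg; (b) 186 mg

Vd = 0.76 L/kg × 95 kg = 72.20 L
LD = Vd × C = 72.20 × 11 = 794.2 mg
CL = 0.693 × Vd / t½ = 0.693 × 72.20 / 53 = 0.9440 L/h
D = CL × Css × τ / F = 0.9440 × 11 × 12 / 0.67 = 186.0 mg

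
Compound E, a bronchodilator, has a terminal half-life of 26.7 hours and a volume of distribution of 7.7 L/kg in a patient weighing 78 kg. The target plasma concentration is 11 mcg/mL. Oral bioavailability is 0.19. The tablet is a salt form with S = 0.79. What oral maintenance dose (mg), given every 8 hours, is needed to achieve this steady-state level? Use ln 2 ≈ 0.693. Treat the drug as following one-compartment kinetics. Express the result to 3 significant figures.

9140 mg

Vd(total) = 78 kg × 7.7 L/kg = 600.6 L
CL = ln 2 · Vd / t½ = 0.693 × 600.6 / 26.7 = 15.59 L/h
D = CL × Css × τ / F / S = 15.59 × 11 × 8 / 0.19 / 0.79 = 9140 mg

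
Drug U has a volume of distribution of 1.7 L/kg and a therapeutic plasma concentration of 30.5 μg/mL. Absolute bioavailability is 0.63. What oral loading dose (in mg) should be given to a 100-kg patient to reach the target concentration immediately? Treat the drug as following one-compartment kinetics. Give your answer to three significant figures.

8230 mg

Vd(total) = 100 kg × 1.7 L/kg = 170.0 L
LD = Vd × C / F = 170.0 × 30.50 / 0.63 = 8230 mg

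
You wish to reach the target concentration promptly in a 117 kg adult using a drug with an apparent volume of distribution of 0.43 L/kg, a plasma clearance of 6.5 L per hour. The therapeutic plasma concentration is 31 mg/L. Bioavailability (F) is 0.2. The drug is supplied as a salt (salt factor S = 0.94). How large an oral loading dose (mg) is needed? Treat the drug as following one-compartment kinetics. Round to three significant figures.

Total Vd = 0.43 × 117 = 50.31 L
Loading dose depends on Vd (not clearance): it fills the distribution volume.
LD = Vd × C / F / S = 50.31 × 31.00 / 0.2 / 0.94 = 8296 mg

8300 mg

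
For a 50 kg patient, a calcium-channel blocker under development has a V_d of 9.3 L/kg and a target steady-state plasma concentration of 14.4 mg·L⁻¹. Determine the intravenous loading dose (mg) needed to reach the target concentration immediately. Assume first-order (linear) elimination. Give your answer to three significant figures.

6700 mg

Vd(total) = 50 kg × 9.3 L/kg = 465.0 L
The loading dose fills Vd to the target concentration.
LD = Vd × C = 465.0 × 14.40 = 6696 mg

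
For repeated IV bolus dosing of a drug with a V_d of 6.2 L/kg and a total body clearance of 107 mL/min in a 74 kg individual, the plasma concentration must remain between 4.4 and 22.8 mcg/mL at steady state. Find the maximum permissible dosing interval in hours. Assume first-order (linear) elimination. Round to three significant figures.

118 h

Vd = 6.2 L/kg × 74 kg = 458.8 L
Convert clearance: 107 mL/min × 60 min/h ÷ 1000 mL/L = 6.420 L/h
k = CL / Vd = 6.420 / 458.8 = 0.01399 h⁻¹
Between IV bolus doses, concentration decays as C = C₀·e^(−kτ), so C_peak/C_trough = e^(kτ).
τ_max = ln(C_peak/C_trough) / k = ln(22.8/4.4) / 0.01399 = 1.645 / 0.01399 = 117.6 h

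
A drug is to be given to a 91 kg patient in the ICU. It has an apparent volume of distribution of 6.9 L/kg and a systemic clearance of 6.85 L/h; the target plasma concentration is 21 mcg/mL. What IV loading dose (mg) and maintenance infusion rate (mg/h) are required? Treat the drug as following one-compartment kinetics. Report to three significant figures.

(a) 13200 mg; (b) 144 mg/h

Total Vd = 6.9 × 91 = 627.9 L
Loading: fill Vd to C_target → 627.9 L × 21 mg/L = 13190 mg
Infusion rate = 6.850 L/h × 21 mg/L = 143.9 mg/h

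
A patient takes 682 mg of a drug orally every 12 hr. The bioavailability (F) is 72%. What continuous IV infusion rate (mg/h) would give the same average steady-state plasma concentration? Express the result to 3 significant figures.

40.9 mg/h

Equivalent systemic input: infusion rate = F·D/τ.
Rate = 0.72 × 682 / 12 = 40.92 mg/h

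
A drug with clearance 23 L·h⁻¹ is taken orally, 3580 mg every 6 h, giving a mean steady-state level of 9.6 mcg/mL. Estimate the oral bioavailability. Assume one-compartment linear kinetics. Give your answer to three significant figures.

0.370

F·D/τ = CL·Css at steady state → F = CL·Css·τ / D.
F = 23 × 9.6 × 6 / 3580 = 0.370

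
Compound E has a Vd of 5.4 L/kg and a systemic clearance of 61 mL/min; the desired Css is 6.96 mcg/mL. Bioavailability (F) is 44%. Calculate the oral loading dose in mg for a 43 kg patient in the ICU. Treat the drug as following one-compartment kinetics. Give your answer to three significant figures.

3670 mg

Total Vd = 5.4 × 43 = 232.2 L
LD = Vd × C / F = 232.2 × 6.960 / 0.44 = 3673 mg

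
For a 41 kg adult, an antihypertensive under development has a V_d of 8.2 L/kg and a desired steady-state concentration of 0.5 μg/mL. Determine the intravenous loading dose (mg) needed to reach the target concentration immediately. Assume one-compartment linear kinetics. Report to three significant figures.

Vd = 8.2 L/kg × 41 kg = 336.2 L
LD = Vd × C = 336.2 × 0.5000 = 168.1 mg

168 mg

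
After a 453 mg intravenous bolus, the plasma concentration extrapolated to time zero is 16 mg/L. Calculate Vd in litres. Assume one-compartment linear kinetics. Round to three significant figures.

Immediately after an IV bolus, C₀ = Dose / Vd, so Vd = Dose / C₀.
Vd = 453 / 16 = 28.31 L

28.3 L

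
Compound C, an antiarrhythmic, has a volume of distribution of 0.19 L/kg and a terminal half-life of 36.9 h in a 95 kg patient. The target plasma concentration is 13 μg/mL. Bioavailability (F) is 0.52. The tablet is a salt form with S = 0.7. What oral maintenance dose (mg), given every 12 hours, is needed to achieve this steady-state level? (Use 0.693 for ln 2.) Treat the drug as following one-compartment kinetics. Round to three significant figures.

Total Vd = 0.19 × 95 = 18.05 L
CL = ln 2 · Vd / t½ = 0.693 × 18.05 / 36.9 = 0.3390 L/h
D = CL × Css × τ / F / S = 0.3390 × 13 × 12 / 0.52 / 0.7 = 145.3 mg

145 mg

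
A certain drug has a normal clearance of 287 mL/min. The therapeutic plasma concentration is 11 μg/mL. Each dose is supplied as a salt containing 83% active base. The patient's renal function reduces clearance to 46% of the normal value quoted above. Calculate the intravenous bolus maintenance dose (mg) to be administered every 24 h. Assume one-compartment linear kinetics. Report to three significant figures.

2520 mg

CL = 287 mL/min × 60/1000 = 17.22 L/h
Patient clearance = 0.46 × 17.22 = 7.921 L/h
D = CL × Css × τ / S = 7.921 × 11 × 24 / 0.83 = 2519 mg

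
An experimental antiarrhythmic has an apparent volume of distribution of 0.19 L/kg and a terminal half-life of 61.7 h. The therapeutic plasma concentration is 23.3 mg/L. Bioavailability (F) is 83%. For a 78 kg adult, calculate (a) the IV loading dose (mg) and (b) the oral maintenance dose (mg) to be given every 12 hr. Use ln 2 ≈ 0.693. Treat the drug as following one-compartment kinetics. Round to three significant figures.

(a) 345 mg; (b) 56.1 mg

Vd(total) = 78 kg × 0.19 L/kg = 14.82 L
LD = Vd × C = 14.82 × 23.3 = 345.3 mg
CL = 0.693 × Vd / t½ = 0.693 × 14.82 / 61.7 = 0.1665 L/h
D = CL × Css × τ / F = 0.1665 × 23.3 × 12 / 0.83 = 56.09 mg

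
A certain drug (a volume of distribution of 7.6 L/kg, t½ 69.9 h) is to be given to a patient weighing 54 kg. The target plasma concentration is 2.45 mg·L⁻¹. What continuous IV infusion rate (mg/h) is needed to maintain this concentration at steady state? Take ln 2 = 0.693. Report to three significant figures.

9.97 mg/h

Vd = 7.6 L/kg × 54 kg = 410.4 L
k = 0.693/69.9 = 0.009914 h⁻¹, so CL = k·Vd = 0.009914 × 410.4 = 4.069 L/h
Infusion rate = CL × Css = 4.069 × 2.45 = 9.969 mg/h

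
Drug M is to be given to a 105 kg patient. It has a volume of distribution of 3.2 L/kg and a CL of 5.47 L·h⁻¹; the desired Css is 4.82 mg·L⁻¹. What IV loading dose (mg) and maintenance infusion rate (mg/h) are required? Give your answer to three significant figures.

(a) 1620 mg; (b) 26.4 mg/h

Vd = 3.2 L/kg × 105 kg = 336.0 L
Loading: fill Vd to C_target → 336.0 L × 4.82 mg/L = 1620 mg
Maintenance infusion rate = CL × Css = 5.470 × 4.82 = 26.37 mg/h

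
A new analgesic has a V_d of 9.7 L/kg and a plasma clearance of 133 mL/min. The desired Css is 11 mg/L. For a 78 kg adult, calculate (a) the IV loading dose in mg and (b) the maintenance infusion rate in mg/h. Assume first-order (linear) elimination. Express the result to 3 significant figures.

(a) 8320 mg; (b) 87.8 mg/h

Vd(total) = 78 kg × 9.7 L/kg = 756.6 L
Loading dose = Vd × C = 756.6 × 11 = 8323 mg
CL = 133 mL/min × 60/1000 = 7.980 L/h
Maintenance infusion rate = CL × Css = 7.980 × 11 = 87.78 mg/h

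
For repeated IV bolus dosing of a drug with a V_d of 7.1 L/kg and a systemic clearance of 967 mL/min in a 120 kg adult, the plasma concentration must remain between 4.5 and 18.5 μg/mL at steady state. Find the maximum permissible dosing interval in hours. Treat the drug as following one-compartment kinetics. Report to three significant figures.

20.8 h

Vd(total) = 120 kg × 7.1 L/kg = 852.0 L
CL = 967 mL/min = 967 × 0.06 = 58.02 L/h
k = CL / Vd = 58.02 / 852.0 = 0.06810 h⁻¹
Between IV bolus doses, concentration decays as C = C₀·e^(−kτ), so C_peak/C_trough = e^(kτ).
τ_max = ln(C_peak/C_trough) / k = ln(18.5/4.5) / 0.06810 = 1.414 / 0.06810 = 20.76 h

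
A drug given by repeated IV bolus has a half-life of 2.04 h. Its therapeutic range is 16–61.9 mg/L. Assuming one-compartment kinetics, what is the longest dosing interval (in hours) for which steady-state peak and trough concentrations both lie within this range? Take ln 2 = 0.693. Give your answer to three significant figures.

3.98 h

k = 0.693 / t½ = 0.693 / 2.04 = 0.3397 h⁻¹
Between IV bolus doses, concentration decays as C = C₀·e^(−kτ), so C_peak/C_trough = e^(kτ).
τ_max = ln(C_peak/C_trough) / k = ln(61.9/16) / 0.3397 = 1.353 / 0.3397 = 3.983 h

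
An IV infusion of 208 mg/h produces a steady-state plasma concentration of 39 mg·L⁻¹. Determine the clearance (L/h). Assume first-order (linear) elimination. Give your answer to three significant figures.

5.33 L/h

At steady state, infusion rate = CL × Css, so CL = rate / Css.
CL = 208 / 39 = 5.333 L/h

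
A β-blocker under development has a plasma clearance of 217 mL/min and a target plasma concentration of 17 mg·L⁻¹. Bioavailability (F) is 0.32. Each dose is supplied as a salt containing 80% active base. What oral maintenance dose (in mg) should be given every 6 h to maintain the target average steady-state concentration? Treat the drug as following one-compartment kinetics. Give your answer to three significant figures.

CL = 217 mL/min = 217 × 0.06 = 13.02 L/h
D = CL × Css × τ / F / S = 13.02 × 17 × 6 / 0.32 / 0.8 = 5188 mg

5190 mg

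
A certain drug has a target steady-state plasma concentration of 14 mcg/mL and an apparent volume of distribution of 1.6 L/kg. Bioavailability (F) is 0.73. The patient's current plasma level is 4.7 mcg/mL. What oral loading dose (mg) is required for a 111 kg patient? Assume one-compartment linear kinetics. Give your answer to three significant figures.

Vd(total) = 111 kg × 1.6 L/kg = 177.6 L
Concentration deficit ΔC = 14 − 4.7 = 9.300 mg/L
LD = Vd × ΔC / F = 177.6 × 9.300 / 0.73 = 2263 mg

2260 mg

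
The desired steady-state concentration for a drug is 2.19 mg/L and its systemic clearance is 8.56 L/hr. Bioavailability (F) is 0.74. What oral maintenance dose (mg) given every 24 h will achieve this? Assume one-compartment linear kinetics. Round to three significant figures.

D = CL × Css × τ / F = 8.560 × 2.19 × 24 / 0.74 = 608.0 mg

608 mg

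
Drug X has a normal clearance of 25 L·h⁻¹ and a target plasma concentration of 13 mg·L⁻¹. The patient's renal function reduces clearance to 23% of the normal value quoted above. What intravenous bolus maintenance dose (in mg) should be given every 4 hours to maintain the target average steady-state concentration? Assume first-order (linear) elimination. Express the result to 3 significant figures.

299 mg

Patient clearance = 0.23 × 25.00 = 5.750 L/h
D = CL × Css × τ = 5.750 × 13 × 4 = 299.0 mg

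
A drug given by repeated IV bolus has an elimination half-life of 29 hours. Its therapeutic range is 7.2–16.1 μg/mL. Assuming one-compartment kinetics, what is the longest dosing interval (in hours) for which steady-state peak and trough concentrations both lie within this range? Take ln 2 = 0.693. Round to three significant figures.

k = 0.693 / t½ = 0.693 / 29 = 0.02390 h⁻¹
Between IV bolus doses, concentration decays as C = C₀·e^(−kτ), so C_peak/C_trough = e^(kτ).
τ_max = ln(C_peak/C_trough) / k = ln(16.1/7.2) / 0.02390 = 0.8047 / 0.02390 = 33.67 h

33.7 h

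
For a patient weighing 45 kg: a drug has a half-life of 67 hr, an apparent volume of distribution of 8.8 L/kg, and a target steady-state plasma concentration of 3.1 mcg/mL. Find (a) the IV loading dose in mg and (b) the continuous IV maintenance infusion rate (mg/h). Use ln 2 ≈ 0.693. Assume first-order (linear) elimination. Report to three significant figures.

(a) 1230 mg; (b) 12.7 mg/h

Total Vd = 8.8 × 45 = 396.0 L
LD = Vd × C = 396.0 × 3.1 = 1228 mg
CL = 0.693 × Vd / t½ = 0.693 × 396.0 / 67 = 4.096 L/h
Infusion rate = CL × Css = 4.096 × 3.1 = 12.70 mg/h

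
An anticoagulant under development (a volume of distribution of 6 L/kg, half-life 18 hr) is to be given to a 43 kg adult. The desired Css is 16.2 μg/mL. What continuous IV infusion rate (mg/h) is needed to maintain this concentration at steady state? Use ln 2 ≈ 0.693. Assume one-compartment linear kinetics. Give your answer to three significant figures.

Vd = 6 L/kg × 43 kg = 258.0 L
k = 0.693/18 = 0.03850 h⁻¹, so CL = k·Vd = 0.03850 × 258.0 = 9.933 L/h
Infusion rate = CL × Css = 9.933 × 16.2 = 160.9 mg/h

161 mg/h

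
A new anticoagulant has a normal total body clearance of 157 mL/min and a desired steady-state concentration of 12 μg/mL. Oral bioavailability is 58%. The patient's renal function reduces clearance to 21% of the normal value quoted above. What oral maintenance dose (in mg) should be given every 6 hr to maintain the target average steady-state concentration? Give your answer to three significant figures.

CL = 157 mL/min × 60/1000 = 9.420 L/h
Patient clearance = 0.21 × 9.420 = 1.978 L/h
D = CL × Css × τ / F = 1.978 × 12 × 6 / 0.58 = 245.5 mg

246 mg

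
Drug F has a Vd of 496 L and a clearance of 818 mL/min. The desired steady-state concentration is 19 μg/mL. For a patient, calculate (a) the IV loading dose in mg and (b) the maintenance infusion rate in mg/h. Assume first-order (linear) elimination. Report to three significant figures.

LD = Vd · C_target = 496.0 × 19 = 9424 mg
Convert clearance: 818 mL/min × 60 min/h ÷ 1000 mL/L = 49.08 L/h
Infusion rate = 49.08 L/h × 19 mg/L = 932.5 mg/h

(a) 9420 mg; (b) 933 mg/h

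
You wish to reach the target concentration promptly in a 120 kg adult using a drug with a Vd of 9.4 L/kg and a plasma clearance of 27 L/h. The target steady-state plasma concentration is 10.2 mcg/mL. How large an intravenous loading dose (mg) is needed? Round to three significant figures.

Vd = 9.4 L/kg × 120 kg = 1128 L
The loading dose fills Vd to the target concentration; clearance is irrelevant here.
LD = Vd × C = 1128 × 10.20 = 11510 mg

11500 mg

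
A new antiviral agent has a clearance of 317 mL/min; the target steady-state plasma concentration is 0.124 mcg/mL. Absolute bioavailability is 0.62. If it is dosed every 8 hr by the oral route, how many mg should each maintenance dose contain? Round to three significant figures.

30.4 mg

Convert clearance: 317 mL/min × 60 min/h ÷ 1000 mL/L = 19.02 L/h
D = CL × Css × τ / F = 19.02 × 0.124 × 8 / 0.62 = 30.43 mg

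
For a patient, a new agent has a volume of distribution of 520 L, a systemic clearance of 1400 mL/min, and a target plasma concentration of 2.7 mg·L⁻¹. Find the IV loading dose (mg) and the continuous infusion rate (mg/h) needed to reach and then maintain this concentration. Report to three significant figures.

(a) 1400 mg; (b) 227 mg/h

Loading: fill Vd to C_target → 520.0 L × 2.7 mg/L = 1404 mg
CL = 1400 mL/min = 1400 × 0.06 = 84.00 L/h
Maintenance infusion rate = CL × Css = 84.00 × 2.7 = 226.8 mg/h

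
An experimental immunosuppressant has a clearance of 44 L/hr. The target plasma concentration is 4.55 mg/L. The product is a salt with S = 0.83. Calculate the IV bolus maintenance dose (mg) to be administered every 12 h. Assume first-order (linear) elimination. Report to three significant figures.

2890 mg

D = CL × Css × τ / S = 44.00 × 4.55 × 12 / 0.83 = 2894 mg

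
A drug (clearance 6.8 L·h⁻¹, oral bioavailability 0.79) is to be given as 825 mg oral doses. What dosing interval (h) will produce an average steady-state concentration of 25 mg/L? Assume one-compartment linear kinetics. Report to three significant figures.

3.83 h

F·D/τ = CL·Css → τ = F·D / (CL·Css).
τ = 0.79 × 825 / (6.8 × 25) = 3.834 h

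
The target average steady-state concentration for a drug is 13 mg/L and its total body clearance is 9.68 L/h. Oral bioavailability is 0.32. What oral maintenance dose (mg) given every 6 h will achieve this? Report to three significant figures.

2360 mg

D = CL × Css × τ / F = 9.680 × 13 × 6 / 0.32 = 2360 mg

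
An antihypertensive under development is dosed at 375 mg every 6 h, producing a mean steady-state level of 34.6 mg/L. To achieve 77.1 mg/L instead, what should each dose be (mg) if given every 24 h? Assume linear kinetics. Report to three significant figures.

With linear kinetics, Css is proportional to dose rate (D/τ) at fixed clearance.
D₂ = D₁ × (Css,target / Css,current) × (τ₂/τ₁) = 375 × (77.1/34.6) × (24/6) = 3342 mg

3340 mg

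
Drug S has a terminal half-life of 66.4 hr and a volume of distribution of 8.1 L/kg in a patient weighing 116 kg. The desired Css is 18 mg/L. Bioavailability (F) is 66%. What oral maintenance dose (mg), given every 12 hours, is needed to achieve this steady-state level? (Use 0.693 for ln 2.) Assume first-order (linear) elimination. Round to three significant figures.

Total Vd = 8.1 × 116 = 939.6 L
k = 0.693/66.4 = 0.01044 h⁻¹, so CL = k·Vd = 0.01044 × 939.6 = 9.809 L/h
D = CL × Css × τ / F = 9.809 × 18 × 12 / 0.66 = 3210 mg

3210 mg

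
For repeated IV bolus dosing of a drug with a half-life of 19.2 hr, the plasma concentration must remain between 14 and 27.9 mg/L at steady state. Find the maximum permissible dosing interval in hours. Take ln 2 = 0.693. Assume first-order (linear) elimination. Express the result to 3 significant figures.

k = 0.693 / t½ = 0.693 / 19.2 = 0.03609 h⁻¹
Between IV bolus doses, concentration decays as C = C₀·e^(−kτ), so C_peak/C_trough = e^(kτ).
τ_max = ln(C_peak/C_trough) / k = ln(27.9/14) / 0.03609 = 0.6896 / 0.03609 = 19.11 h

19.1 h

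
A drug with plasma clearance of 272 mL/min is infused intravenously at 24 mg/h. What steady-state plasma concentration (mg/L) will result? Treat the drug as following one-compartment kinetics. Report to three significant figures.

CL = 272 mL/min = 272 × 0.06 = 16.32 L/h
Css = rate / CL = 24 / 16.32 = 1.471 mg/L

1.47 mg/L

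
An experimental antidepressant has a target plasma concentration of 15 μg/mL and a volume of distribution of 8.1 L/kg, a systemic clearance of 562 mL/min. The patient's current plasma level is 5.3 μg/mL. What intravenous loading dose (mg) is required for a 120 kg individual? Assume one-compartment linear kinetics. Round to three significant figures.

Vd(total) = 120 kg × 8.1 L/kg = 972.0 L
The loading dose fills Vd to the target concentration.
Concentration deficit ΔC = 15 − 5.3 = 9.700 mg/L
LD = Vd × ΔC = 972.0 × 9.700 = 9428 mg

9430 mg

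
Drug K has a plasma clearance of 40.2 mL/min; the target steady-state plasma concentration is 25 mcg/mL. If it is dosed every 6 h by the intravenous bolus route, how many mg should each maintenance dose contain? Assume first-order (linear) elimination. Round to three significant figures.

362 mg

CL = 40.2 mL/min = 40.2 × 0.06 = 2.412 L/h
D = CL × Css × τ = 2.412 × 25 × 6 = 361.8 mg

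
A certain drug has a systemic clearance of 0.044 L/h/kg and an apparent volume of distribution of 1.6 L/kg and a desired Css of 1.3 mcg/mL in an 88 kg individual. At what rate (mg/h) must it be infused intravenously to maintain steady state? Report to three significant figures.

CL = 0.044 L/h/kg × 88 kg = 3.872 L/h
At steady state, infusion rate equals elimination rate: rate in = CL × Css.
Rate = CL × Css = 3.872 × 1.3 = 5.034 mg/h

5.03 mg/h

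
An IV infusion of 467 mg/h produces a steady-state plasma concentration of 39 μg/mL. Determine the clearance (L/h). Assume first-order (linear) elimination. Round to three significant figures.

12.0 L/h

At steady state, infusion rate = CL × Css, so CL = rate / Css.
CL = 467 / 39 = 11.97 L/h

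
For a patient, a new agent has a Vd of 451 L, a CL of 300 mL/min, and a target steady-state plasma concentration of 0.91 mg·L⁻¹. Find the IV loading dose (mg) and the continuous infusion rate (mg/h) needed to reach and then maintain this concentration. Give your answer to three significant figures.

LD = Vd · C_target = 451.0 × 0.91 = 410.4 mg
CL = 300 mL/min × 60/1000 = 18.00 L/h
Infusion rate = 18.00 L/h × 0.91 mg/L = 16.38 mg/h

(a) 410 mg; (b) 16.4 mg/h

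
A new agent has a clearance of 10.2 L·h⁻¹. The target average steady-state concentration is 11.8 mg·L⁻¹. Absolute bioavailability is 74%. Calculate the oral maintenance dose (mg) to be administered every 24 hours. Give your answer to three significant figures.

At steady state, dose per interval replaces the amount cleared in that interval: F·D/τ = CL·Css.
D = CL × Css × τ / F = 10.20 × 11.8 × 24 / 0.74 = 3904 mg

3900 mg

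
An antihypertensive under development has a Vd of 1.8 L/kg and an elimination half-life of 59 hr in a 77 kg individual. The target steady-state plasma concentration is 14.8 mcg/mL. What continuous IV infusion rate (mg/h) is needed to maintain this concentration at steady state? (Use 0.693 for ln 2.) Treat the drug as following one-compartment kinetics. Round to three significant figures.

24.1 mg/h

Vd = 1.8 L/kg × 77 kg = 138.6 L
CL = ln 2 · Vd / t½ = 0.693 × 138.6 / 59 = 1.628 L/h
Infusion rate = CL × Css = 1.628 × 14.8 = 24.09 mg/h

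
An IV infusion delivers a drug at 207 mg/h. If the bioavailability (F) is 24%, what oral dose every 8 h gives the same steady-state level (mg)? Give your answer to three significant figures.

6900 mg

To maintain the same Css, the systemic dosing rate must be unchanged: F·D/τ = infusion rate.
D = rate × τ / F = 207 × 8 / 0.24 = 6900 mg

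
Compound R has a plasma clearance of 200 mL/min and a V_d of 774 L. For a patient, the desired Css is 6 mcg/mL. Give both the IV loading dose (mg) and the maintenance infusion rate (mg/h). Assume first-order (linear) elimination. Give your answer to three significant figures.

LD = Vd · C_target = 774.0 × 6 = 4644 mg
Convert clearance: 200 mL/min × 60 min/h ÷ 1000 mL/L = 12.00 L/h
Maintenance: replace elimination → rate = CL × Css = 12.00 × 6 = 72.00 mg/h

(a) 4640 mg; (b) 72.0 mg/h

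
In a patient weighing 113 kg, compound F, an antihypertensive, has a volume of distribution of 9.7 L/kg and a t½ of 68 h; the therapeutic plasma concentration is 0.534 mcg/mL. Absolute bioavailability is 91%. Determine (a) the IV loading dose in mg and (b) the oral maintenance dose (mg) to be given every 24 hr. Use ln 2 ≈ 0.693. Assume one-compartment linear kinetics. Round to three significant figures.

Vd(total) = 113 kg × 9.7 L/kg = 1096 L
LD = Vd × C = 1096 × 0.534 = 585.3 mg
CL = 0.693 × Vd / t½ = 0.693 × 1096 / 68 = 11.17 L/h
D = CL × Css × τ / F = 11.17 × 0.534 × 24 / 0.91 = 157.3 mg

(a) 585 mg; (b) 157 mg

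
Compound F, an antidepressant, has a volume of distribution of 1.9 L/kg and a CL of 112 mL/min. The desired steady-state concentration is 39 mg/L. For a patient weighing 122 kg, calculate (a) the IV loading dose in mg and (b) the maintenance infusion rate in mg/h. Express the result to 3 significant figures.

Vd(total) = 122 kg × 1.9 L/kg = 231.8 L
LD = Vd · C_target = 231.8 × 39 = 9040 mg
CL = 112 mL/min × 60/1000 = 6.720 L/h
Maintenance: replace elimination → rate = CL × Css = 6.720 × 39 = 262.1 mg/h

(a) 9040 mg; (b) 262 mg/h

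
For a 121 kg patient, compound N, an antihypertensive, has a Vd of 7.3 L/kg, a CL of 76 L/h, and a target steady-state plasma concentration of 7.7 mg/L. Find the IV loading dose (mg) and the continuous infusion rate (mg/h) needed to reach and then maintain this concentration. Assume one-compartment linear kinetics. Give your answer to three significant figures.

(a) 6800 mg; (b) 585 mg/h

Vd = 7.3 L/kg × 121 kg = 883.3 L
Loading: fill Vd to C_target → 883.3 L × 7.7 mg/L = 6801 mg
Maintenance infusion rate = CL × Css = 76.00 × 7.7 = 585.2 mg/h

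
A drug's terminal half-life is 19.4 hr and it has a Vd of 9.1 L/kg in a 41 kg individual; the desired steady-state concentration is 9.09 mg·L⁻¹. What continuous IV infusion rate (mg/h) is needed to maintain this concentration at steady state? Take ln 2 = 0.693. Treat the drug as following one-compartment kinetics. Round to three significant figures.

Total Vd = 9.1 × 41 = 373.1 L
CL = 0.693 × Vd / t½ = 0.693 × 373.1 / 19.4 = 13.33 L/h
Infusion rate = CL × Css = 13.33 × 9.09 = 121.2 mg/h

121 mg/h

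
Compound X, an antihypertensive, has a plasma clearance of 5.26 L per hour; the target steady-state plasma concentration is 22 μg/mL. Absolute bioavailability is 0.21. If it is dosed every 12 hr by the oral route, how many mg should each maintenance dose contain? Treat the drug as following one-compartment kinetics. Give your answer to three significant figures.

6610 mg

D = CL × Css × τ / F = 5.260 × 22 × 12 / 0.21 = 6613 mg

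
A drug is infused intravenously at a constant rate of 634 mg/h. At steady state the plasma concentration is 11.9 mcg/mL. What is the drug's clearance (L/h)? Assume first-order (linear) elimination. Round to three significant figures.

53.3 L/h

At steady state, infusion rate = CL × Css, so CL = rate / Css.
CL = 634 / 11.9 = 53.28 L/h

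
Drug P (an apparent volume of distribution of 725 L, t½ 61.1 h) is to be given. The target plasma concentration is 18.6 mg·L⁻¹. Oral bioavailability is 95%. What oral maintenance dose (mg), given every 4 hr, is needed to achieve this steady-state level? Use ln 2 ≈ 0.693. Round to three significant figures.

CL = 0.693 × Vd / t½ = 0.693 × 725.0 / 61.1 = 8.223 L/h
D = CL × Css × τ / F = 8.223 × 18.6 × 4 / 0.95 = 644.0 mg

644 mg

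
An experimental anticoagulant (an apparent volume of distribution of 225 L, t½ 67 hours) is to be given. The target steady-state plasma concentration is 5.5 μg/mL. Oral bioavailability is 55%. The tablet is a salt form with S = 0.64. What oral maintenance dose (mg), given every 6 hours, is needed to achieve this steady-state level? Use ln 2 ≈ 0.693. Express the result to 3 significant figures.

218 mg

CL = ln 2 · Vd / t½ = 0.693 × 225.0 / 67 = 2.327 L/h
D = CL × Css × τ / F / S = 2.327 × 5.5 × 6 / 0.55 / 0.64 = 218.2 mg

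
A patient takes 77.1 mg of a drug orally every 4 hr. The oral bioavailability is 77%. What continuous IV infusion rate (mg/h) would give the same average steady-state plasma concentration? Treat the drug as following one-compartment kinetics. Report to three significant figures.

14.8 mg/h

Equivalent systemic input: infusion rate = F·D/τ.
Rate = 0.77 × 77.1 / 4 = 14.84 mg/h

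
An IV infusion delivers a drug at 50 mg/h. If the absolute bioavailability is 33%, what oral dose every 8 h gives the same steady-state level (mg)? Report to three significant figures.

To maintain the same Css, the systemic dosing rate must be unchanged: F·D/τ = infusion rate.
D = rate × τ / F = 50 × 8 / 0.33 = 1212 mg

1210 mg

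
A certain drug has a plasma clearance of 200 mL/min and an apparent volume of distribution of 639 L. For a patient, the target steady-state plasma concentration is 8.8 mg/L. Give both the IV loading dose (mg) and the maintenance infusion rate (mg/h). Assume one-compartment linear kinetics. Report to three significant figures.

LD = Vd · C_target = 639.0 × 8.8 = 5623 mg
CL = 200 mL/min = 200 × 0.06 = 12.00 L/h
Maintenance: replace elimination → rate = CL × Css = 12.00 × 8.8 = 105.6 mg/h

(a) 5620 mg; (b) 106 mg/h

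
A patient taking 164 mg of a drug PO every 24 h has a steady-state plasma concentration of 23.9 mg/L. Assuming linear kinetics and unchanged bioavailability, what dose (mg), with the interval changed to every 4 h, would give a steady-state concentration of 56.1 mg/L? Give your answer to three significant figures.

64.2 mg

For first-order elimination, Css ∝ F·D/(CL·τ); F and CL are unchanged, so Css ∝ D/τ.
D₂ = D₁ × (Css,target / Css,current) × (τ₂/τ₁) = 164 × (56.1/23.9) × (4/24) = 64.16 mg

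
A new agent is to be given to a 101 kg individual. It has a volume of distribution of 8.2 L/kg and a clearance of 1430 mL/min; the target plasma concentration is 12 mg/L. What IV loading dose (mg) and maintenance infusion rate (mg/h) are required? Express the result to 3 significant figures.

(a) 9940 mg; (b) 1030 mg/h

Vd = 8.2 L/kg × 101 kg = 828.2 L
Loading: fill Vd to C_target → 828.2 L × 12 mg/L = 9938 mg
CL = 1430 mL/min = 1430 × 0.06 = 85.80 L/h
Infusion rate = 85.80 L/h × 12 mg/L = 1030 mg/h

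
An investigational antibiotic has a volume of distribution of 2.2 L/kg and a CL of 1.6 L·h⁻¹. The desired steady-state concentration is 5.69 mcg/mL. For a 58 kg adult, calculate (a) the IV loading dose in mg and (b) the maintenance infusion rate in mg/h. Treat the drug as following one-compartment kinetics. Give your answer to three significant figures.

(a) 726 mg; (b) 9.10 mg/h

Vd = 2.2 L/kg × 58 kg = 127.6 L
Loading: fill Vd to C_target → 127.6 L × 5.69 mg/L = 726.0 mg
Maintenance: replace elimination → rate = CL × Css = 1.600 × 5.69 = 9.104 mg/h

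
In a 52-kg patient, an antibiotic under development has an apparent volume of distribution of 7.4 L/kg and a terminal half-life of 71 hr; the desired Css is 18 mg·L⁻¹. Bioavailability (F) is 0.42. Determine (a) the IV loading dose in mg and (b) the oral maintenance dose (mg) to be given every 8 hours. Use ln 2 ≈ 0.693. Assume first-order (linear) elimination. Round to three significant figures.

Vd(total) = 52 kg × 7.4 L/kg = 384.8 L
LD = Vd × C = 384.8 × 18 = 6926 mg
CL = 0.693 × Vd / t½ = 0.693 × 384.8 / 71 = 3.756 L/h
D = CL × Css × τ / F = 3.756 × 18 × 8 / 0.42 = 1288 mg

(a) 6930 mg; (b) 1290 mg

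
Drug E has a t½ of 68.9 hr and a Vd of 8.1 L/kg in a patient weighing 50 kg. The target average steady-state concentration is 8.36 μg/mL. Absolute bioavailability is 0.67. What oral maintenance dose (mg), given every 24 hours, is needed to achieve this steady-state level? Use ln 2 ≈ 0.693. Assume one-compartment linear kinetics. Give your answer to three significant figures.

Vd = 8.1 L/kg × 50 kg = 405.0 L
CL = 0.693 × Vd / t½ = 0.693 × 405.0 / 68.9 = 4.074 L/h
D = CL × Css × τ / F = 4.074 × 8.36 × 24 / 0.67 = 1220 mg

1220 mg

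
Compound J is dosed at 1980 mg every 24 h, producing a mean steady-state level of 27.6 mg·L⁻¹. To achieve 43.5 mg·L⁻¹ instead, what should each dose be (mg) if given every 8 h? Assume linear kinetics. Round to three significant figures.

1040 mg

With linear kinetics, Css is proportional to dose rate (D/τ) at fixed clearance.
D₂ = D₁ × (Css,target / Css,current) × (τ₂/τ₁) = 1980 × (43.5/27.6) × (8/24) = 1040 mg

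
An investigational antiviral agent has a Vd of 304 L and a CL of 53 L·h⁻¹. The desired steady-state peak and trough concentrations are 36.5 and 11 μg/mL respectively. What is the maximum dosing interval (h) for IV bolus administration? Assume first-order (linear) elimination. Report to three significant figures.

k = CL / Vd = 53.00 / 304.0 = 0.1743 h⁻¹
Between IV bolus doses, concentration decays as C = C₀·e^(−kτ), so C_peak/C_trough = e^(kτ).
τ_max = ln(C_peak/C_trough) / k = ln(36.5/11) / 0.1743 = 1.199 / 0.1743 = 6.879 h

6.88 h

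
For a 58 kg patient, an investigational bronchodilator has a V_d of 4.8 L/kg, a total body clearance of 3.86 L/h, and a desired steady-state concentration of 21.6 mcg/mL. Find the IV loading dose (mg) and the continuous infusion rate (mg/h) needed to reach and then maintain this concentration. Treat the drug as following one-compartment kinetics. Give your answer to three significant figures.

(a) 6010 mg; (b) 83.4 mg/h

Total Vd = 4.8 × 58 = 278.4 L
LD = Vd · C_target = 278.4 × 21.6 = 6013 mg
Maintenance infusion rate = CL × Css = 3.860 × 21.6 = 83.38 mg/h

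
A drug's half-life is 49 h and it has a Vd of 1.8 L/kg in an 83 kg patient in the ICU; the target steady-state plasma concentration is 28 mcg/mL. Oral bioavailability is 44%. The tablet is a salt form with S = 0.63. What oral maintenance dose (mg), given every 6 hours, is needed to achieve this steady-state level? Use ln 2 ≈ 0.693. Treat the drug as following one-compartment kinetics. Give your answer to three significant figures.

Total Vd = 1.8 × 83 = 149.4 L
k = 0.693/49 = 0.01414 h⁻¹, so CL = k·Vd = 0.01414 × 149.4 = 2.113 L/h
D = CL × Css × τ / F / S = 2.113 × 28 × 6 / 0.44 / 0.63 = 1281 mg

1280 mg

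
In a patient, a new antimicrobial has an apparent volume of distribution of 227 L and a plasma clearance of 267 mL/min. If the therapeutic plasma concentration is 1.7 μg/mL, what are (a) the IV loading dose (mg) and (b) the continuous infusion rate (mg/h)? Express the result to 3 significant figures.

Loading dose = Vd × C = 227.0 × 1.7 = 385.9 mg
CL = 267 mL/min = 267 × 0.06 = 16.02 L/h
Maintenance: replace elimination → rate = CL × Css = 16.02 × 1.7 = 27.23 mg/h

(a) 386 mg; (b) 27.2 mg/h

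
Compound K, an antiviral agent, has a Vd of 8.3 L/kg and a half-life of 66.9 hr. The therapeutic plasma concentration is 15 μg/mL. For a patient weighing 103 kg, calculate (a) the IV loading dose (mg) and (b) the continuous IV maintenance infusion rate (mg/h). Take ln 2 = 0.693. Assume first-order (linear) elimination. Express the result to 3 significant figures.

(a) 12800 mg; (b) 133 mg/h

Total Vd = 8.3 × 103 = 854.9 L
LD = Vd × C = 854.9 × 15 = 12820 mg
CL = 0.693 × Vd / t½ = 0.693 × 854.9 / 66.9 = 8.856 L/h
Infusion rate = CL × Css = 8.856 × 15 = 132.8 mg/h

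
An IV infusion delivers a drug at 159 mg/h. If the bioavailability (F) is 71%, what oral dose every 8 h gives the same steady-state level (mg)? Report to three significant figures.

To maintain the same Css, the systemic dosing rate must be unchanged: F·D/τ = infusion rate.
D = rate × τ / F = 159 × 8 / 0.71 = 1792 mg

1790 mg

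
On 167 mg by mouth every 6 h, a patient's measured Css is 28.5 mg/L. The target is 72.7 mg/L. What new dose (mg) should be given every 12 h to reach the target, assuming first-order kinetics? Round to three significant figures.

852 mg

For first-order elimination, Css ∝ F·D/(CL·τ); F and CL are unchanged, so Css ∝ D/τ.
D₂ = D₁ × (Css,target / Css,current) × (τ₂/τ₁) = 167 × (72.7/28.5) × (12/6) = 852.0 mg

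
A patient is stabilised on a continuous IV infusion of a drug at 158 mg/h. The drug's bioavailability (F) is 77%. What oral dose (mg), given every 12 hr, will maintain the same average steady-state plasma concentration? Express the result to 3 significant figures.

To maintain the same Css, the systemic dosing rate must be unchanged: F·D/τ = infusion rate.
D = rate × τ / F = 158 × 12 / 0.77 = 2462 mg

2460 mg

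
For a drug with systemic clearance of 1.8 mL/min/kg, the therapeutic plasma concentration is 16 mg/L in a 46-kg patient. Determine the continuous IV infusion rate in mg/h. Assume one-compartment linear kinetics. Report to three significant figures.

79.5 mg/h

CL = 1.8 mL/min/kg × 46 kg = 82.80 mL/min = 82.80 × 60/1000 = 4.968 L/h
Infusion rate = CL · Css = 4.968 L/h × 16 mg/L = 79.49 mg/h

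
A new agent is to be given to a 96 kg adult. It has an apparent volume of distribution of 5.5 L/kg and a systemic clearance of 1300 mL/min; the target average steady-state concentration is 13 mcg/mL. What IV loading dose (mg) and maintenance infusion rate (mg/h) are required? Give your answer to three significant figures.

(a) 6860 mg; (b) 1010 mg/h

Vd = 5.5 L/kg × 96 kg = 528.0 L
Loading dose = Vd × C = 528.0 × 13 = 6864 mg
CL = 1300 mL/min × 60/1000 = 78.00 L/h
Infusion rate = 78.00 L/h × 13 mg/L = 1014 mg/h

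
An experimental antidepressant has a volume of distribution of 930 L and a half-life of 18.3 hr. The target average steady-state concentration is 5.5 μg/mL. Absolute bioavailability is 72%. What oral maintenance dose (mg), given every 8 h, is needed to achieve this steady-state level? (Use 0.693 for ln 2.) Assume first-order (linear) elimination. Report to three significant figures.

2150 mg

CL = ln 2 · Vd / t½ = 0.693 × 930.0 / 18.3 = 35.22 L/h
D = CL × Css × τ / F = 35.22 × 5.5 × 8 / 0.72 = 2152 mg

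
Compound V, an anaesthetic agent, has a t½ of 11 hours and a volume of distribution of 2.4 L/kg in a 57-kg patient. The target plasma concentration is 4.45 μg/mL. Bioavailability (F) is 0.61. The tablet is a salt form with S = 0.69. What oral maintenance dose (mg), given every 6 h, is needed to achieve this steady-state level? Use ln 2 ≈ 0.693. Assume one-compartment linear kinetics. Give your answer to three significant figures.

Vd = 2.4 L/kg × 57 kg = 136.8 L
k = 0.693/11 = 0.06300 h⁻¹, so CL = k·Vd = 0.06300 × 136.8 = 8.618 L/h
D = CL × Css × τ / F / S = 8.618 × 4.45 × 6 / 0.61 / 0.69 = 546.7 mg

547 mg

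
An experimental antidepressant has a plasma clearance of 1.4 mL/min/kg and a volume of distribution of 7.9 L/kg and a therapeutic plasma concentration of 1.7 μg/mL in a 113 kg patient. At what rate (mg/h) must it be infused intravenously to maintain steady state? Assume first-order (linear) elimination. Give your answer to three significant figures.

CL = 1.4 mL/min/kg × 113 kg = 158.2 mL/min = 158.2 × 60/1000 = 9.492 L/h
Infusion rate = CL · Css = 9.492 L/h × 1.7 mg/L = 16.14 mg/h

16.1 mg/h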